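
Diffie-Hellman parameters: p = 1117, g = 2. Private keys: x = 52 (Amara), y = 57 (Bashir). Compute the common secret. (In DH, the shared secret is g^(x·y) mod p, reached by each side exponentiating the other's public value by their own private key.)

360

Bashir sends B = g^y mod p = 2^57 mod 1117.
2^1 ≡ 2 (mod 1117)
2^2 = (2^1)^2 ≡ 2^2 = 4 ≡ 4 (mod 1117)
2^4 = (2^2)^2 ≡ 4^2 = 16 ≡ 16 (mod 1117)
2^8 = (2^4)^2 ≡ 16^2 = 256 ≡ 256 (mod 1117)
2^16 = (2^8)^2 ≡ 256^2 = 65536 ≡ 750 (mod 1117)
2^32 = (2^16)^2 ≡ 750^2 = 562500 ≡ 649 (mod 1117)
2^57 = 2^32 · 2^16 · 2^8 · 2^1 ≡ 649 · 750 · 256 · 2 ≡ 1013 (mod 1117).
So B = 1013. Amara then computes K = B^x mod p = 1013^52 mod 1117.
1013^1 ≡ 1013 (mod 1117)
1013^2 = (1013^1)^2 ≡ 1013^2 = 1026169 ≡ 763 (mod 1117)
1013^4 = (1013^2)^2 ≡ 763^2 = 582169 ≡ 212 (mod 1117)
1013^8 = (1013^4)^2 ≡ 212^2 = 44944 ≡ 264 (mod 1117)
1013^16 = (1013^8)^2 ≡ 264^2 = 69696 ≡ 442 (mod 1117)
1013^32 = (1013^16)^2 ≡ 442^2 = 195364 ≡ 1006 (mod 1117)
1013^52 = 1013^32 · 1013^16 · 1013^4 ≡ 1006 · 442 · 212 ≡ 360 (mod 1117).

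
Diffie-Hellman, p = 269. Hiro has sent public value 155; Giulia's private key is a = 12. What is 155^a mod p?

263

Shared key K = 155^12 mod 269.
155^1 ≡ 155 (mod 269)
155^2 = (155^1)^2 ≡ 155^2 = 24025 ≡ 84 (mod 269)
155^4 = (155^2)^2 ≡ 84^2 = 7056 ≡ 62 (mod 269)
155^8 = (155^4)^2 ≡ 62^2 = 3844 ≡ 78 (mod 269)
155^12 = 155^8 · 155^4 ≡ 78 · 62 ≡ 263 (mod 269).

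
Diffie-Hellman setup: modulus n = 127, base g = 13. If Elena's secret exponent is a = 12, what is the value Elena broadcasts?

50

Public value = 13^12 mod 127.
13^1 ≡ 13 (mod 127)
13^2 = (13^1)^2 ≡ 13^2 = 169 ≡ 42 (mod 127)
13^4 = (13^2)^2 ≡ 42^2 = 1764 ≡ 113 (mod 127)
13^8 = (13^4)^2 ≡ 113^2 = 12769 ≡ 69 (mod 127)
13^12 = 13^8 · 13^4 ≡ 69 · 113 ≡ 50 (mod 127).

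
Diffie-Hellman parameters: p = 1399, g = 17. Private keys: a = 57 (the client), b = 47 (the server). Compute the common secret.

The client sends A = g^a mod p = 17^57 mod 1399.
17^1 ≡ 17 (mod 1399)
17^2 = (17^1)^2 ≡ 17^2 = 289 ≡ 289 (mod 1399)
17^4 = (17^2)^2 ≡ 289^2 = 83521 ≡ 980 (mod 1399)
17^8 = (17^4)^2 ≡ 980^2 = 960400 ≡ 686 (mod 1399)
17^16 = (17^8)^2 ≡ 686^2 = 470596 ≡ 532 (mod 1399)
17^32 = (17^16)^2 ≡ 532^2 = 283024 ≡ 426 (mod 1399)
17^57 = 17^32 · 17^16 · 17^8 · 17^1 ≡ 426 · 532 · 686 · 17 ≡ 1377 (mod 1399).
So A = 1377. The server then computes K = A^b mod p = 1377^47 mod 1399.
1377^1 ≡ 1377 (mod 1399)
1377^2 = (1377^1)^2 ≡ 1377^2 = 1896129 ≡ 484 (mod 1399)
1377^4 = (1377^2)^2 ≡ 484^2 = 234256 ≡ 623 (mod 1399)
1377^8 = (1377^4)^2 ≡ 623^2 = 388129 ≡ 606 (mod 1399)
1377^16 = (1377^8)^2 ≡ 606^2 = 367236 ≡ 698 (mod 1399)
1377^32 = (1377^16)^2 ≡ 698^2 = 487204 ≡ 352 (mod 1399)
1377^47 = 1377^32 · 1377^8 · 1377^4 · 1377^2 · 1377^1 ≡ 352 · 606 · 623 · 484 · 1377 ≡ 24 (mod 1399).

24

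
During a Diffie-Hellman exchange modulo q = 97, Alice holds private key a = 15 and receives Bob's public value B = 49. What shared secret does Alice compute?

70

Shared key K = 49^15 mod 97.
49^1 ≡ 49 (mod 97)
49^2 = (49^1)^2 ≡ 49^2 = 2401 ≡ 73 (mod 97)
49^4 = (49^2)^2 ≡ 73^2 = 5329 ≡ 91 (mod 97)
49^8 = (49^4)^2 ≡ 91^2 = 8281 ≡ 36 (mod 97)
49^15 = 49^8 · 49^4 · 49^2 · 49^1 ≡ 36 · 91 · 73 · 49 ≡ 70 (mod 97).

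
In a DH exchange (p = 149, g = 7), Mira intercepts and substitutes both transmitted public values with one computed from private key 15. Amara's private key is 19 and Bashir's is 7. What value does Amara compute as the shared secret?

Amara receives Mira's public value M = 7^15 mod 149 instead of the honest one.
7^1 ≡ 7 (mod 149)
7^2 = (7^1)^2 ≡ 7^2 = 49 ≡ 49 (mod 149)
7^4 = (7^2)^2 ≡ 49^2 = 2401 ≡ 17 (mod 149)
7^8 = (7^4)^2 ≡ 17^2 = 289 ≡ 140 (mod 149)
7^15 = 7^8 · 7^4 · 7^2 · 7^1 ≡ 140 · 17 · 49 · 7 ≡ 118 (mod 149).
So M = 118. Amara computes K = M^19 mod 149.
118^1 ≡ 118 (mod 149)
118^2 = (118^1)^2 ≡ 118^2 = 13924 ≡ 67 (mod 149)
118^4 = (118^2)^2 ≡ 67^2 = 4489 ≡ 19 (mod 149)
118^8 = (118^4)^2 ≡ 19^2 = 361 ≡ 63 (mod 149)
118^16 = (118^8)^2 ≡ 63^2 = 3969 ≡ 95 (mod 149)
118^19 = 118^16 · 118^2 · 118^1 ≡ 95 · 67 · 118 ≡ 110 (mod 149).

110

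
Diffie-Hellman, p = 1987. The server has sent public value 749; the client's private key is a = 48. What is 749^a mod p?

Shared key K = 749^48 mod 1987.
749^1 ≡ 749 (mod 1987)
749^2 = (749^1)^2 ≡ 749^2 = 561001 ≡ 667 (mod 1987)
749^4 = (749^2)^2 ≡ 667^2 = 444889 ≡ 1788 (mod 1987)
749^8 = (749^4)^2 ≡ 1788^2 = 3196944 ≡ 1848 (mod 1987)
749^16 = (749^8)^2 ≡ 1848^2 = 3415104 ≡ 1438 (mod 1987)
749^32 = (749^16)^2 ≡ 1438^2 = 2067844 ≡ 1364 (mod 1987)
749^48 = 749^32 · 749^16 ≡ 1364 · 1438 ≡ 263 (mod 1987).

263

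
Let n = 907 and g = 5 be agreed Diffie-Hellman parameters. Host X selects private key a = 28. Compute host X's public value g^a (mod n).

Public value = 5^28 (mod 907).
5^1 ≡ 5 (mod 907)
5^2 = (5^1)^2 ≡ 5^2 = 25 ≡ 25 (mod 907)
5^4 = (5^2)^2 ≡ 25^2 = 625 ≡ 625 (mod 907)
5^8 = (5^4)^2 ≡ 625^2 = 390625 ≡ 615 (mod 907)
5^16 = (5^8)^2 ≡ 615^2 = 378225 ≡ 6 (mod 907)
5^28 = 5^16 · 5^8 · 5^4 ≡ 6 · 615 · 625 ≡ 656 (mod 907).

656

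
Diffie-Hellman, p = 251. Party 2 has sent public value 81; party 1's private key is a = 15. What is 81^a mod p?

Shared key K = 81^15 mod 251.
81^1 ≡ 81 (mod 251)
81^2 = (81^1)^2 ≡ 81^2 = 6561 ≡ 35 (mod 251)
81^4 = (81^2)^2 ≡ 35^2 = 1225 ≡ 221 (mod 251)
81^8 = (81^4)^2 ≡ 221^2 = 48841 ≡ 147 (mod 251)
81^15 = 81^8 · 81^4 · 81^2 · 81^1 ≡ 147 · 221 · 35 · 81 ≡ 211 (mod 251).

211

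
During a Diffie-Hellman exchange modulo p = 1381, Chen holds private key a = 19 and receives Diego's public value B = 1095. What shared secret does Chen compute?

Shared key K = 1095^19 mod 1381.
1095^1 ≡ 1095 (mod 1381)
1095^2 = (1095^1)^2 ≡ 1095^2 = 1199025 ≡ 317 (mod 1381)
1095^4 = (1095^2)^2 ≡ 317^2 = 100489 ≡ 1057 (mod 1381)
1095^8 = (1095^4)^2 ≡ 1057^2 = 1117249 ≡ 20 (mod 1381)
1095^16 = (1095^8)^2 ≡ 20^2 = 400 ≡ 400 (mod 1381)
1095^19 = 1095^16 · 1095^2 · 1095^1 ≡ 400 · 317 · 1095 ≡ 260 (mod 1381).

260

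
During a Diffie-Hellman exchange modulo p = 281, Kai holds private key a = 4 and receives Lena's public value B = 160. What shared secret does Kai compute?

Shared key K = 160^4 mod 281.
160^1 ≡ 160 (mod 281)
160^2 = (160^1)^2 ≡ 160^2 = 25600 ≡ 29 (mod 281)
160^4 = (160^2)^2 ≡ 29^2 = 841 ≡ 279 (mod 281)

279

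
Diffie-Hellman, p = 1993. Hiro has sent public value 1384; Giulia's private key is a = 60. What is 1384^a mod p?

Shared key K = 1384^60 mod 1993.
1384^1 ≡ 1384 (mod 1993)
1384^2 = (1384^1)^2 ≡ 1384^2 = 1915456 ≡ 183 (mod 1993)
1384^4 = (1384^2)^2 ≡ 183^2 = 33489 ≡ 1601 (mod 1993)
1384^8 = (1384^4)^2 ≡ 1601^2 = 2563201 ≡ 203 (mod 1993)
1384^16 = (1384^8)^2 ≡ 203^2 = 41209 ≡ 1349 (mod 1993)
1384^32 = (1384^16)^2 ≡ 1349^2 = 1819801 ≡ 192 (mod 1993)
1384^60 = 1384^32 · 1384^16 · 1384^8 · 1384^4 ≡ 192 · 1349 · 203 · 1601 ≡ 150 (mod 1993).

150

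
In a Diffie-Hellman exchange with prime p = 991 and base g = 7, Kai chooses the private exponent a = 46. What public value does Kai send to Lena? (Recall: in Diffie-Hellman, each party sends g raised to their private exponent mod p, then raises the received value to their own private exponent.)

Public value = 7^46 mod 991.
7^1 ≡ 7 (mod 991)
7^2 = (7^1)^2 ≡ 7^2 = 49 ≡ 49 (mod 991)
7^4 = (7^2)^2 ≡ 49^2 = 2401 ≡ 419 (mod 991)
7^8 = (7^4)^2 ≡ 419^2 = 175561 ≡ 154 (mod 991)
7^16 = (7^8)^2 ≡ 154^2 = 23716 ≡ 923 (mod 991)
7^32 = (7^16)^2 ≡ 923^2 = 851929 ≡ 660 (mod 991)
7^46 = 7^32 · 7^8 · 7^4 · 7^2 ≡ 660 · 154 · 419 · 49 ≡ 338 (mod 991).

338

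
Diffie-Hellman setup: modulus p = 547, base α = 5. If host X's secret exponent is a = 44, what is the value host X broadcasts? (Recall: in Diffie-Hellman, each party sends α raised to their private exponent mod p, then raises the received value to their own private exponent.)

Public value = 5^44 (mod 547).
5^1 ≡ 5 (mod 547)
5^2 = (5^1)^2 ≡ 5^2 = 25 ≡ 25 (mod 547)
5^4 = (5^2)^2 ≡ 25^2 = 625 ≡ 78 (mod 547)
5^8 = (5^4)^2 ≡ 78^2 = 6084 ≡ 67 (mod 547)
5^16 = (5^8)^2 ≡ 67^2 = 4489 ≡ 113 (mod 547)
5^32 = (5^16)^2 ≡ 113^2 = 12769 ≡ 188 (mod 547)
5^44 = 5^32 · 5^8 · 5^4 ≡ 188 · 67 · 78 ≡ 76 (mod 547).

76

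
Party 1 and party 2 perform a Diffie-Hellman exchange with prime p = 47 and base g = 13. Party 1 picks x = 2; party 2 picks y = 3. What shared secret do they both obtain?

Party 2 sends B = g^y mod p = 13^3 mod 47.
13^1 ≡ 13 (mod 47)
13^2 = (13^1)^2 ≡ 13^2 = 169 ≡ 28 (mod 47)
13^3 = 13^2 · 13^1 ≡ 28 · 13 ≡ 35 (mod 47).
So B = 35. Party 1 then computes K = B^x mod p = 35^2 mod 47.
35^1 ≡ 35 (mod 47)
35^2 = (35^1)^2 ≡ 35^2 = 1225 ≡ 3 (mod 47)

3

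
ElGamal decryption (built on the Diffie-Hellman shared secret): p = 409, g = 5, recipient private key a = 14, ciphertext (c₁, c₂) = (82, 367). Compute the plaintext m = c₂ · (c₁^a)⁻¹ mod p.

124

Shared mask s = c₁^a mod p = 82^14 mod 409.
82^1 ≡ 82 (mod 409)
82^2 = (82^1)^2 ≡ 82^2 = 6724 ≡ 180 (mod 409)
82^4 = (82^2)^2 ≡ 180^2 = 32400 ≡ 89 (mod 409)
82^8 = (82^4)^2 ≡ 89^2 = 7921 ≡ 150 (mod 409)
82^14 = 82^8 · 82^4 · 82^2 ≡ 150 · 89 · 180 ≡ 125 (mod 409).
So s = 125; s⁻¹ ≡ 36 (mod 409).
m = c₂ · s⁻¹ mod 409 = 367 · 36 mod 409 = 124.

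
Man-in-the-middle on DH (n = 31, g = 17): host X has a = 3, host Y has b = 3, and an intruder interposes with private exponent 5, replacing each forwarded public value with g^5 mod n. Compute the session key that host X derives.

30

Host X receives an intruder's public value M = 17^5 mod 31 instead of the honest one.
17^1 ≡ 17 (mod 31)
17^2 = (17^1)^2 ≡ 17^2 = 289 ≡ 10 (mod 31)
17^4 = (17^2)^2 ≡ 10^2 = 100 ≡ 7 (mod 31)
17^5 = 17^4 · 17^1 ≡ 7 · 17 ≡ 26 (mod 31).
So M = 26. Host X computes K = M^3 mod 31.
26^1 ≡ 26 (mod 31)
26^2 = (26^1)^2 ≡ 26^2 = 676 ≡ 25 (mod 31)
26^3 = 26^2 · 26^1 ≡ 25 · 26 ≡ 30 (mod 31).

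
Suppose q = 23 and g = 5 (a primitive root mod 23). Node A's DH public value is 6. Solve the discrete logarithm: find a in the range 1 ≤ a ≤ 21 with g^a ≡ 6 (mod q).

Try successive powers of 5 modulo 23:
5^1 ≡ 5
5^2 ≡ 2
5^3 ≡ 10
5^4 ≡ 4
5^5 ≡ 20
5^6 ≡ 8
5^7 ≡ 17
5^8 ≡ 16
5^9 ≡ 11
5^10 ≡ 9
5^11 ≡ 22
5^12 ≡ 18
5^13 ≡ 21
5^14 ≡ 13
5^15 ≡ 19
5^16 ≡ 3
5^17 ≡ 15
5^18 ≡ 6
Found: a = 18.

18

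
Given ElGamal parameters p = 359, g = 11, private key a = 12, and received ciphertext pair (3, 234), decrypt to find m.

355

Shared mask s = c₁^a mod p = 3^12 mod 359.
3^1 ≡ 3 (mod 359)
3^2 = (3^1)^2 ≡ 3^2 = 9 ≡ 9 (mod 359)
3^4 = (3^2)^2 ≡ 9^2 = 81 ≡ 81 (mod 359)
3^8 = (3^4)^2 ≡ 81^2 = 6561 ≡ 99 (mod 359)
3^12 = 3^8 · 3^4 ≡ 99 · 81 ≡ 121 (mod 359).
So s = 121; s⁻¹ ≡ 270 (mod 359).
m = c₂ · s⁻¹ mod 359 = 234 · 270 mod 359 = 355.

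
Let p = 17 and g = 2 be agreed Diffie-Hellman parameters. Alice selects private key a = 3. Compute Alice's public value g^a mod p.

8

Public value = 2^3 mod 17.
2^1 ≡ 2 (mod 17)
2^2 = (2^1)^2 ≡ 2^2 = 4 ≡ 4 (mod 17)
2^3 = 2^2 · 2^1 ≡ 4 · 2 ≡ 8 (mod 17).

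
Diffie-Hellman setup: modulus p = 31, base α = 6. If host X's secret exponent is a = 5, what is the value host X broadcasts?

26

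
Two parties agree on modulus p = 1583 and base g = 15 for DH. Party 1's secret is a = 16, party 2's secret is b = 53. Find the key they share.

151

Party 2 sends B = g^b mod p = 15^53 mod 1583.
15^1 ≡ 15 (mod 1583)
15^2 = (15^1)^2 ≡ 15^2 = 225 ≡ 225 (mod 1583)
15^4 = (15^2)^2 ≡ 225^2 = 50625 ≡ 1552 (mod 1583)
15^8 = (15^4)^2 ≡ 1552^2 = 2408704 ≡ 961 (mod 1583)
15^16 = (15^8)^2 ≡ 961^2 = 923521 ≡ 632 (mod 1583)
15^32 = (15^16)^2 ≡ 632^2 = 399424 ≡ 508 (mod 1583)
15^53 = 15^32 · 15^16 · 15^4 · 15^1 ≡ 508 · 632 · 1552 · 15 ≡ 107 (mod 1583).
So B = 107. Party 1 then computes K = B^a mod p = 107^16 mod 1583.
107^1 ≡ 107 (mod 1583)
107^2 = (107^1)^2 ≡ 107^2 = 11449 ≡ 368 (mod 1583)
107^4 = (107^2)^2 ≡ 368^2 = 135424 ≡ 869 (mod 1583)
107^8 = (107^4)^2 ≡ 869^2 = 755161 ≡ 70 (mod 1583)
107^16 = (107^8)^2 ≡ 70^2 = 4900 ≡ 151 (mod 1583)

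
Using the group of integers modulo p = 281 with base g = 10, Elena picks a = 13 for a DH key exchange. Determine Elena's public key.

28

Public value = 10^13 mod 281.
10^1 ≡ 10 (mod 281)
10^2 = (10^1)^2 ≡ 10^2 = 100 ≡ 100 (mod 281)
10^4 = (10^2)^2 ≡ 100^2 = 10000 ≡ 165 (mod 281)
10^8 = (10^4)^2 ≡ 165^2 = 27225 ≡ 249 (mod 281)
10^13 = 10^8 · 10^4 · 10^1 ≡ 249 · 165 · 10 ≡ 28 (mod 281).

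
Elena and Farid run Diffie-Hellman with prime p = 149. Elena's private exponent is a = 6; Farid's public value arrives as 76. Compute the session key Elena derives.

37

Shared key K = 76^6 mod 149.
76^1 ≡ 76 (mod 149)
76^2 = (76^1)^2 ≡ 76^2 = 5776 ≡ 114 (mod 149)
76^4 = (76^2)^2 ≡ 114^2 = 12996 ≡ 33 (mod 149)
76^6 = 76^4 · 76^2 ≡ 33 · 114 ≡ 37 (mod 149).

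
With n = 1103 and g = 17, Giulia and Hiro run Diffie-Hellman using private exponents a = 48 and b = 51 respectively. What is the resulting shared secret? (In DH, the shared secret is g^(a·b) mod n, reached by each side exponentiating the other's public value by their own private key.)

273

Hiro sends B = g^b mod n = 17^51 mod 1103.
17^1 ≡ 17 (mod 1103)
17^2 = (17^1)^2 ≡ 17^2 = 289 ≡ 289 (mod 1103)
17^4 = (17^2)^2 ≡ 289^2 = 83521 ≡ 796 (mod 1103)
17^8 = (17^4)^2 ≡ 796^2 = 633616 ≡ 494 (mod 1103)
17^16 = (17^8)^2 ≡ 494^2 = 244036 ≡ 273 (mod 1103)
17^32 = (17^16)^2 ≡ 273^2 = 74529 ≡ 628 (mod 1103)
17^51 = 17^32 · 17^16 · 17^2 · 17^1 ≡ 628 · 273 · 289 · 17 ≡ 628 (mod 1103).
So B = 628. Giulia then computes K = B^a mod n = 628^48 mod 1103.
628^1 ≡ 628 (mod 1103)
628^2 = (628^1)^2 ≡ 628^2 = 394384 ≡ 613 (mod 1103)
628^4 = (628^2)^2 ≡ 613^2 = 375769 ≡ 749 (mod 1103)
628^8 = (628^4)^2 ≡ 749^2 = 561001 ≡ 677 (mod 1103)
628^16 = (628^8)^2 ≡ 677^2 = 458329 ≡ 584 (mod 1103)
628^32 = (628^16)^2 ≡ 584^2 = 341056 ≡ 229 (mod 1103)
628^48 = 628^32 · 628^16 ≡ 229 · 584 ≡ 273 (mod 1103).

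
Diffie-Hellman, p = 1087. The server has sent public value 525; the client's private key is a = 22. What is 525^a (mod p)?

Shared key K = 525^22 mod 1087.
525^1 ≡ 525 (mod 1087)
525^2 = (525^1)^2 ≡ 525^2 = 275625 ≡ 614 (mod 1087)
525^4 = (525^2)^2 ≡ 614^2 = 376996 ≡ 894 (mod 1087)
525^8 = (525^4)^2 ≡ 894^2 = 799236 ≡ 291 (mod 1087)
525^16 = (525^8)^2 ≡ 291^2 = 84681 ≡ 982 (mod 1087)
525^22 = 525^16 · 525^4 · 525^2 ≡ 982 · 894 · 614 ≡ 908 (mod 1087).

908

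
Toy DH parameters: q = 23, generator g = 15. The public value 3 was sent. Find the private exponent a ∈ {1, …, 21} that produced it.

10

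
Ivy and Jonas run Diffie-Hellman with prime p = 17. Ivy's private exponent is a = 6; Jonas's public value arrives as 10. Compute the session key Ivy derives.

Shared key K = 10^6 mod 17.
10^1 ≡ 10 (mod 17)
10^2 = (10^1)^2 ≡ 10^2 = 100 ≡ 15 (mod 17)
10^4 = (10^2)^2 ≡ 15^2 = 225 ≡ 4 (mod 17)
10^6 = 10^4 · 10^2 ≡ 4 · 15 ≡ 9 (mod 17).

9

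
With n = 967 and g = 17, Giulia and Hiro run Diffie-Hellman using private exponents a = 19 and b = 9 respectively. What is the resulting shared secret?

670

Giulia sends A = g^a mod n = 17^19 mod 967.
17^1 ≡ 17 (mod 967)
17^2 = (17^1)^2 ≡ 17^2 = 289 ≡ 289 (mod 967)
17^4 = (17^2)^2 ≡ 289^2 = 83521 ≡ 359 (mod 967)
17^8 = (17^4)^2 ≡ 359^2 = 128881 ≡ 270 (mod 967)
17^16 = (17^8)^2 ≡ 270^2 = 72900 ≡ 375 (mod 967)
17^19 = 17^16 · 17^2 · 17^1 ≡ 375 · 289 · 17 ≡ 240 (mod 967).
So A = 240. Hiro then computes K = A^b mod n = 240^9 mod 967.
240^1 ≡ 240 (mod 967)
240^2 = (240^1)^2 ≡ 240^2 = 57600 ≡ 547 (mod 967)
240^4 = (240^2)^2 ≡ 547^2 = 299209 ≡ 406 (mod 967)
240^8 = (240^4)^2 ≡ 406^2 = 164836 ≡ 446 (mod 967)
240^9 = 240^8 · 240^1 ≡ 446 · 240 ≡ 670 (mod 967).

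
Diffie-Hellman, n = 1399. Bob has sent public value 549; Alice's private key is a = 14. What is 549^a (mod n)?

869

Shared key K = 549^14 mod 1399.
549^1 ≡ 549 (mod 1399)
549^2 = (549^1)^2 ≡ 549^2 = 301401 ≡ 616 (mod 1399)
549^4 = (549^2)^2 ≡ 616^2 = 379456 ≡ 327 (mod 1399)
549^8 = (549^4)^2 ≡ 327^2 = 106929 ≡ 605 (mod 1399)
549^14 = 549^8 · 549^4 · 549^2 ≡ 605 · 327 · 616 ≡ 869 (mod 1399).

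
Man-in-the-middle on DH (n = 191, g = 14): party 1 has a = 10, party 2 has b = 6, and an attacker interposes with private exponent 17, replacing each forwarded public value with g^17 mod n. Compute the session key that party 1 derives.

150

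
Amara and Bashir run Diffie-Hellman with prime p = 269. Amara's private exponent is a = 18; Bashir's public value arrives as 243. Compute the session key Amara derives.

Shared key K = 243^18 mod 269.
243^1 ≡ 243 (mod 269)
243^2 = (243^1)^2 ≡ 243^2 = 59049 ≡ 138 (mod 269)
243^4 = (243^2)^2 ≡ 138^2 = 19044 ≡ 214 (mod 269)
243^8 = (243^4)^2 ≡ 214^2 = 45796 ≡ 66 (mod 269)
243^16 = (243^8)^2 ≡ 66^2 = 4356 ≡ 52 (mod 269)
243^18 = 243^16 · 243^2 ≡ 52 · 138 ≡ 182 (mod 269).

182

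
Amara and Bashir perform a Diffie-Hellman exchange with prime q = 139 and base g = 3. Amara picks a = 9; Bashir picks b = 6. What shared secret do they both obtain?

64

Bashir sends B = g^b mod q = 3^6 mod 139.
3^1 ≡ 3 (mod 139)
3^2 = (3^1)^2 ≡ 3^2 = 9 ≡ 9 (mod 139)
3^4 = (3^2)^2 ≡ 9^2 = 81 ≡ 81 (mod 139)
3^6 = 3^4 · 3^2 ≡ 81 · 9 ≡ 34 (mod 139).
So B = 34. Amara then computes K = B^a mod q = 34^9 mod 139.
34^1 ≡ 34 (mod 139)
34^2 = (34^1)^2 ≡ 34^2 = 1156 ≡ 44 (mod 139)
34^4 = (34^2)^2 ≡ 44^2 = 1936 ≡ 129 (mod 139)
34^8 = (34^4)^2 ≡ 129^2 = 16641 ≡ 100 (mod 139)
34^9 = 34^8 · 34^1 ≡ 100 · 34 ≡ 64 (mod 139).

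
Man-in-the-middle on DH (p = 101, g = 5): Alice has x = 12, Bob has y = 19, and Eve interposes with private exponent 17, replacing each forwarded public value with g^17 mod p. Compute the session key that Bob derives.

Bob receives Eve's public value M = 5^17 mod 101 instead of the honest one.
5^1 ≡ 5 (mod 101)
5^2 = (5^1)^2 ≡ 5^2 = 25 ≡ 25 (mod 101)
5^4 = (5^2)^2 ≡ 25^2 = 625 ≡ 19 (mod 101)
5^8 = (5^4)^2 ≡ 19^2 = 361 ≡ 58 (mod 101)
5^16 = (5^8)^2 ≡ 58^2 = 3364 ≡ 31 (mod 101)
5^17 = 5^16 · 5^1 ≡ 31 · 5 ≡ 54 (mod 101).
So M = 54. Bob computes K = M^19 mod 101.
54^1 ≡ 54 (mod 101)
54^2 = (54^1)^2 ≡ 54^2 = 2916 ≡ 88 (mod 101)
54^4 = (54^2)^2 ≡ 88^2 = 7744 ≡ 68 (mod 101)
54^8 = (54^4)^2 ≡ 68^2 = 4624 ≡ 79 (mod 101)
54^16 = (54^8)^2 ≡ 79^2 = 6241 ≡ 80 (mod 101)
54^19 = 54^16 · 54^2 · 54^1 ≡ 80 · 88 · 54 ≡ 97 (mod 101).

97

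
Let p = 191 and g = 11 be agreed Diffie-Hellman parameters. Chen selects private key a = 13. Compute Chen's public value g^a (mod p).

Public value = 11^13 (mod 191).
11^1 ≡ 11 (mod 191)
11^2 = (11^1)^2 ≡ 11^2 = 121 ≡ 121 (mod 191)
11^4 = (11^2)^2 ≡ 121^2 = 14641 ≡ 125 (mod 191)
11^8 = (11^4)^2 ≡ 125^2 = 15625 ≡ 154 (mod 191)
11^13 = 11^8 · 11^4 · 11^1 ≡ 154 · 125 · 11 ≡ 122 (mod 191).

122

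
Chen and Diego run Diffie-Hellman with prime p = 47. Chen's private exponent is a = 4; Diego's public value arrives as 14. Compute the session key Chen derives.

Shared key K = 14^4 mod 47.
14^1 ≡ 14 (mod 47)
14^2 = (14^1)^2 ≡ 14^2 = 196 ≡ 8 (mod 47)
14^4 = (14^2)^2 ≡ 8^2 = 64 ≡ 17 (mod 47)

17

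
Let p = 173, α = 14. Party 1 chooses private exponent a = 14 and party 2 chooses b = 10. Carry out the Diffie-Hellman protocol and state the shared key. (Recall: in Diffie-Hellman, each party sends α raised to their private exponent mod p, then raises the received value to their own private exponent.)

22

Party 1 sends A = α^a mod p = 14^14 mod 173.
14^1 ≡ 14 (mod 173)
14^2 = (14^1)^2 ≡ 14^2 = 196 ≡ 23 (mod 173)
14^4 = (14^2)^2 ≡ 23^2 = 529 ≡ 10 (mod 173)
14^8 = (14^4)^2 ≡ 10^2 = 100 ≡ 100 (mod 173)
14^14 = 14^8 · 14^4 · 14^2 ≡ 100 · 10 · 23 ≡ 164 (mod 173).
So A = 164. Party 2 then computes K = A^b mod p = 164^10 mod 173.
164^1 ≡ 164 (mod 173)
164^2 = (164^1)^2 ≡ 164^2 = 26896 ≡ 81 (mod 173)
164^4 = (164^2)^2 ≡ 81^2 = 6561 ≡ 160 (mod 173)
164^8 = (164^4)^2 ≡ 160^2 = 25600 ≡ 169 (mod 173)
164^10 = 164^8 · 164^2 ≡ 169 · 81 ≡ 22 (mod 173).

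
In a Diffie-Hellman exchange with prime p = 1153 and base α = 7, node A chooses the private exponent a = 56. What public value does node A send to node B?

889

Public value = 7^56 (mod 1153).
7^1 ≡ 7 (mod 1153)
7^2 = (7^1)^2 ≡ 7^2 = 49 ≡ 49 (mod 1153)
7^4 = (7^2)^2 ≡ 49^2 = 2401 ≡ 95 (mod 1153)
7^8 = (7^4)^2 ≡ 95^2 = 9025 ≡ 954 (mod 1153)
7^16 = (7^8)^2 ≡ 954^2 = 910116 ≡ 399 (mod 1153)
7^32 = (7^16)^2 ≡ 399^2 = 159201 ≡ 87 (mod 1153)
7^56 = 7^32 · 7^16 · 7^8 ≡ 87 · 399 · 954 ≡ 889 (mod 1153).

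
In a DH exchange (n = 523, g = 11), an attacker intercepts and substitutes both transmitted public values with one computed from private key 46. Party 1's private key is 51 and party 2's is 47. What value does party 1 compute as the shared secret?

Party 1 receives an attacker's public value M = 11^46 mod 523 instead of the honest one.
11^1 ≡ 11 (mod 523)
11^2 = (11^1)^2 ≡ 11^2 = 121 ≡ 121 (mod 523)
11^4 = (11^2)^2 ≡ 121^2 = 14641 ≡ 520 (mod 523)
11^8 = (11^4)^2 ≡ 520^2 = 270400 ≡ 9 (mod 523)
11^16 = (11^8)^2 ≡ 9^2 = 81 ≡ 81 (mod 523)
11^32 = (11^16)^2 ≡ 81^2 = 6561 ≡ 285 (mod 523)
11^46 = 11^32 · 11^8 · 11^4 · 11^2 ≡ 285 · 9 · 520 · 121 ≡ 368 (mod 523).
So M = 368. Party 1 computes K = M^51 mod 523.
368^1 ≡ 368 (mod 523)
368^2 = (368^1)^2 ≡ 368^2 = 135424 ≡ 490 (mod 523)
368^4 = (368^2)^2 ≡ 490^2 = 240100 ≡ 43 (mod 523)
368^8 = (368^4)^2 ≡ 43^2 = 1849 ≡ 280 (mod 523)
368^16 = (368^8)^2 ≡ 280^2 = 78400 ≡ 473 (mod 523)
368^32 = (368^16)^2 ≡ 473^2 = 223729 ≡ 408 (mod 523)
368^51 = 368^32 · 368^16 · 368^2 · 368^1 ≡ 408 · 473 · 490 · 368 ≡ 345 (mod 523).

345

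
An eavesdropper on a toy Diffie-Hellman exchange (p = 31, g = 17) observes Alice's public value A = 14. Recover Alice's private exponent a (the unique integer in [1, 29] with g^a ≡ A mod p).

16

Try successive powers of 17 modulo 31:
17^1 ≡ 17
17^2 ≡ 10
17^3 ≡ 15
17^4 ≡ 7
17^5 ≡ 26
17^6 ≡ 8
17^7 ≡ 12
17^8 ≡ 18
17^9 ≡ 27
17^10 ≡ 25
17^11 ≡ 22
17^12 ≡ 2
17^13 ≡ 3
17^14 ≡ 20
17^15 ≡ 30
17^16 ≡ 14
Found: a = 16.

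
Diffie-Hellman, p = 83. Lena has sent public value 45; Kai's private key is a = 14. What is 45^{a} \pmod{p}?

49

Shared key K = 45^14 mod 83.
45^1 ≡ 45 (mod 83)
45^2 = (45^1)^2 ≡ 45^2 = 2025 ≡ 33 (mod 83)
45^4 = (45^2)^2 ≡ 33^2 = 1089 ≡ 10 (mod 83)
45^8 = (45^4)^2 ≡ 10^2 = 100 ≡ 17 (mod 83)
45^14 = 45^8 · 45^4 · 45^2 ≡ 17 · 10 · 33 ≡ 49 (mod 83).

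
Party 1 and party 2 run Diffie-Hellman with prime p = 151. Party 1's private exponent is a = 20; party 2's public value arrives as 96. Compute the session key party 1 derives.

2

Shared key K = 96^20 mod 151.
96^1 ≡ 96 (mod 151)
96^2 = (96^1)^2 ≡ 96^2 = 9216 ≡ 5 (mod 151)
96^4 = (96^2)^2 ≡ 5^2 = 25 ≡ 25 (mod 151)
96^8 = (96^4)^2 ≡ 25^2 = 625 ≡ 21 (mod 151)
96^16 = (96^8)^2 ≡ 21^2 = 441 ≡ 139 (mod 151)
96^20 = 96^16 · 96^4 ≡ 139 · 25 ≡ 2 (mod 151).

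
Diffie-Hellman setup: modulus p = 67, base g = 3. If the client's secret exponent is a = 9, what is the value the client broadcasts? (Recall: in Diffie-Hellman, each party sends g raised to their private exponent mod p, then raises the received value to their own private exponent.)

Public value = 3^9 (mod 67).
3^1 ≡ 3 (mod 67)
3^2 = (3^1)^2 ≡ 3^2 = 9 ≡ 9 (mod 67)
3^4 = (3^2)^2 ≡ 9^2 = 81 ≡ 14 (mod 67)
3^8 = (3^4)^2 ≡ 14^2 = 196 ≡ 62 (mod 67)
3^9 = 3^8 · 3^1 ≡ 62 · 3 ≡ 52 (mod 67).

52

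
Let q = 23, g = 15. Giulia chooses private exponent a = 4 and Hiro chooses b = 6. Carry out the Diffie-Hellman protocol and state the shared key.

Hiro sends B = g^b mod q = 15^6 mod 23.
15^1 ≡ 15 (mod 23)
15^2 = (15^1)^2 ≡ 15^2 = 225 ≡ 18 (mod 23)
15^4 = (15^2)^2 ≡ 18^2 = 324 ≡ 2 (mod 23)
15^6 = 15^4 · 15^2 ≡ 2 · 18 ≡ 13 (mod 23).
So B = 13. Giulia then computes K = B^a mod q = 13^4 mod 23.
13^1 ≡ 13 (mod 23)
13^2 = (13^1)^2 ≡ 13^2 = 169 ≡ 8 (mod 23)
13^4 = (13^2)^2 ≡ 8^2 = 64 ≡ 18 (mod 23)

18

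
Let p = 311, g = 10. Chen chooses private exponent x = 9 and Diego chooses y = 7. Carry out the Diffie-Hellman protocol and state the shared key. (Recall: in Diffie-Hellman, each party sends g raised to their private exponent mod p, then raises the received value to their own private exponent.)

Chen sends A = g^x mod p = 10^9 mod 311.
10^1 ≡ 10 (mod 311)
10^2 = (10^1)^2 ≡ 10^2 = 100 ≡ 100 (mod 311)
10^4 = (10^2)^2 ≡ 100^2 = 10000 ≡ 48 (mod 311)
10^8 = (10^4)^2 ≡ 48^2 = 2304 ≡ 127 (mod 311)
10^9 = 10^8 · 10^1 ≡ 127 · 10 ≡ 26 (mod 311).
So A = 26. Diego then computes K = A^y mod p = 26^7 mod 311.
26^1 ≡ 26 (mod 311)
26^2 = (26^1)^2 ≡ 26^2 = 676 ≡ 54 (mod 311)
26^4 = (26^2)^2 ≡ 54^2 = 2916 ≡ 117 (mod 311)
26^7 = 26^4 · 26^2 · 26^1 ≡ 117 · 54 · 26 ≡ 60 (mod 311).

60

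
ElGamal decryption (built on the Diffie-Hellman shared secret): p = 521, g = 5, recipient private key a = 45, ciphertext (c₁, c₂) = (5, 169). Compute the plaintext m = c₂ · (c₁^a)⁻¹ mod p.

352

Shared mask s = c₁^a mod p = 5^45 mod 521.
5^1 ≡ 5 (mod 521)
5^2 = (5^1)^2 ≡ 5^2 = 25 ≡ 25 (mod 521)
5^4 = (5^2)^2 ≡ 25^2 = 625 ≡ 104 (mod 521)
5^8 = (5^4)^2 ≡ 104^2 = 10816 ≡ 396 (mod 521)
5^16 = (5^8)^2 ≡ 396^2 = 156816 ≡ 516 (mod 521)
5^32 = (5^16)^2 ≡ 516^2 = 266256 ≡ 25 (mod 521)
5^45 = 5^32 · 5^8 · 5^4 · 5^1 ≡ 25 · 396 · 104 · 5 ≡ 520 (mod 521).
So s = 520; s⁻¹ ≡ 520 (mod 521).
m = c₂ · s⁻¹ mod 521 = 169 · 520 mod 521 = 352.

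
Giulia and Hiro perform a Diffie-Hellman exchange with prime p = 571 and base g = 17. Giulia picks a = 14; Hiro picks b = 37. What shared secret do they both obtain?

185

Hiro sends B = g^b mod p = 17^37 mod 571.
17^1 ≡ 17 (mod 571)
17^2 = (17^1)^2 ≡ 17^2 = 289 ≡ 289 (mod 571)
17^4 = (17^2)^2 ≡ 289^2 = 83521 ≡ 155 (mod 571)
17^8 = (17^4)^2 ≡ 155^2 = 24025 ≡ 43 (mod 571)
17^16 = (17^8)^2 ≡ 43^2 = 1849 ≡ 136 (mod 571)
17^32 = (17^16)^2 ≡ 136^2 = 18496 ≡ 224 (mod 571)
17^37 = 17^32 · 17^4 · 17^1 ≡ 224 · 155 · 17 ≡ 397 (mod 571).
So B = 397. Giulia then computes K = B^a mod p = 397^14 mod 571.
397^1 ≡ 397 (mod 571)
397^2 = (397^1)^2 ≡ 397^2 = 157609 ≡ 13 (mod 571)
397^4 = (397^2)^2 ≡ 13^2 = 169 ≡ 169 (mod 571)
397^8 = (397^4)^2 ≡ 169^2 = 28561 ≡ 11 (mod 571)
397^14 = 397^8 · 397^4 · 397^2 ≡ 11 · 169 · 13 ≡ 185 (mod 571).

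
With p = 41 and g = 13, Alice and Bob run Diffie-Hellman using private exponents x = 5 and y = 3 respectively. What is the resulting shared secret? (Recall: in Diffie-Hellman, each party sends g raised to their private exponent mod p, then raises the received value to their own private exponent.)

Alice sends A = g^x mod p = 13^5 mod 41.
13^1 ≡ 13 (mod 41)
13^2 = (13^1)^2 ≡ 13^2 = 169 ≡ 5 (mod 41)
13^4 = (13^2)^2 ≡ 5^2 = 25 ≡ 25 (mod 41)
13^5 = 13^4 · 13^1 ≡ 25 · 13 ≡ 38 (mod 41).
So A = 38. Bob then computes K = A^y mod p = 38^3 mod 41.
38^1 ≡ 38 (mod 41)
38^2 = (38^1)^2 ≡ 38^2 = 1444 ≡ 9 (mod 41)
38^3 = 38^2 · 38^1 ≡ 9 · 38 ≡ 14 (mod 41).

14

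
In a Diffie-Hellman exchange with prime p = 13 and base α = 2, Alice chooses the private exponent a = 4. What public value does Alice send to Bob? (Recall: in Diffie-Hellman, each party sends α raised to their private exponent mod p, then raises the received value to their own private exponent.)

3

Public value = 2^4 (mod 13).
2^1 ≡ 2 (mod 13)
2^2 = (2^1)^2 ≡ 2^2 = 4 ≡ 4 (mod 13)
2^4 = (2^2)^2 ≡ 4^2 = 16 ≡ 3 (mod 13)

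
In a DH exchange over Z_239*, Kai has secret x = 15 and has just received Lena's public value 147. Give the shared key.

31

Shared key K = 147^15 mod 239.
147^1 ≡ 147 (mod 239)
147^2 = (147^1)^2 ≡ 147^2 = 21609 ≡ 99 (mod 239)
147^4 = (147^2)^2 ≡ 99^2 = 9801 ≡ 2 (mod 239)
147^8 = (147^4)^2 ≡ 2^2 = 4 ≡ 4 (mod 239)
147^15 = 147^8 · 147^4 · 147^2 · 147^1 ≡ 4 · 2 · 99 · 147 ≡ 31 (mod 239).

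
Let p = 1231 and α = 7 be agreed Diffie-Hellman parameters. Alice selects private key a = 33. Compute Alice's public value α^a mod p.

247

Public value = 7^33 mod 1231.
7^1 ≡ 7 (mod 1231)
7^2 = (7^1)^2 ≡ 7^2 = 49 ≡ 49 (mod 1231)
7^4 = (7^2)^2 ≡ 49^2 = 2401 ≡ 1170 (mod 1231)
7^8 = (7^4)^2 ≡ 1170^2 = 1368900 ≡ 28 (mod 1231)
7^16 = (7^8)^2 ≡ 28^2 = 784 ≡ 784 (mod 1231)
7^32 = (7^16)^2 ≡ 784^2 = 614656 ≡ 387 (mod 1231)
7^33 = 7^32 · 7^1 ≡ 387 · 7 ≡ 247 (mod 1231).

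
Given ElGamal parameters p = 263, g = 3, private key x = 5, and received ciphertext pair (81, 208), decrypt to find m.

46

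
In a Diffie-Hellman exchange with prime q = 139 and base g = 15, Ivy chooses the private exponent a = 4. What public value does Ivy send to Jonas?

29

Public value = 15^4 (mod 139).
15^1 ≡ 15 (mod 139)
15^2 = (15^1)^2 ≡ 15^2 = 225 ≡ 86 (mod 139)
15^4 = (15^2)^2 ≡ 86^2 = 7396 ≡ 29 (mod 139)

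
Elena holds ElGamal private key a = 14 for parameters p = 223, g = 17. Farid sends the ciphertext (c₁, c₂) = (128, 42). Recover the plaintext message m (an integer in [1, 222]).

198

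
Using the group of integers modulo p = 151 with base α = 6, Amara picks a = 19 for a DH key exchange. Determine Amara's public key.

Public value = 6^19 (mod 151).
6^1 ≡ 6 (mod 151)
6^2 = (6^1)^2 ≡ 6^2 = 36 ≡ 36 (mod 151)
6^4 = (6^2)^2 ≡ 36^2 = 1296 ≡ 88 (mod 151)
6^8 = (6^4)^2 ≡ 88^2 = 7744 ≡ 43 (mod 151)
6^16 = (6^8)^2 ≡ 43^2 = 1849 ≡ 37 (mod 151)
6^19 = 6^16 · 6^2 · 6^1 ≡ 37 · 36 · 6 ≡ 140 (mod 151).

140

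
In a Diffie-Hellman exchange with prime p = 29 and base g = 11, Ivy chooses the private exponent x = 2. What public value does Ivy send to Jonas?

Public value = 11^2 mod 29.
11^1 ≡ 11 (mod 29)
11^2 = (11^1)^2 ≡ 11^2 = 121 ≡ 5 (mod 29)

5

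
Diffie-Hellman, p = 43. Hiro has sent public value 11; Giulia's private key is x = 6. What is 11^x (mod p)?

Shared key K = 11^6 mod 43.
11^1 ≡ 11 (mod 43)
11^2 = (11^1)^2 ≡ 11^2 = 121 ≡ 35 (mod 43)
11^4 = (11^2)^2 ≡ 35^2 = 1225 ≡ 21 (mod 43)
11^6 = 11^4 · 11^2 ≡ 21 · 35 ≡ 4 (mod 43).

4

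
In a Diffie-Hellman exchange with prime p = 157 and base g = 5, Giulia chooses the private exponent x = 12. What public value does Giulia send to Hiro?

Public value = 5^12 (mod 157).
5^1 ≡ 5 (mod 157)
5^2 = (5^1)^2 ≡ 5^2 = 25 ≡ 25 (mod 157)
5^4 = (5^2)^2 ≡ 25^2 = 625 ≡ 154 (mod 157)
5^8 = (5^4)^2 ≡ 154^2 = 23716 ≡ 9 (mod 157)
5^12 = 5^8 · 5^4 ≡ 9 · 154 ≡ 130 (mod 157).

130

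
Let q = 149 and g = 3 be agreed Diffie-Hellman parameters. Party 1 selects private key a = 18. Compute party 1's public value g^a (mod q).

76

Public value = 3^18 (mod 149).
3^1 ≡ 3 (mod 149)
3^2 = (3^1)^2 ≡ 3^2 = 9 ≡ 9 (mod 149)
3^4 = (3^2)^2 ≡ 9^2 = 81 ≡ 81 (mod 149)
3^8 = (3^4)^2 ≡ 81^2 = 6561 ≡ 5 (mod 149)
3^16 = (3^8)^2 ≡ 5^2 = 25 ≡ 25 (mod 149)
3^18 = 3^16 · 3^2 ≡ 25 · 9 ≡ 76 (mod 149).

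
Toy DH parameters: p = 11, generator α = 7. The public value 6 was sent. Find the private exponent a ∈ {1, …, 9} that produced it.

Try successive powers of 7 modulo 11:
7^1 ≡ 7
7^2 ≡ 5
7^3 ≡ 2
7^4 ≡ 3
7^5 ≡ 10
7^6 ≡ 4
7^7 ≡ 6
Found: a = 7.

7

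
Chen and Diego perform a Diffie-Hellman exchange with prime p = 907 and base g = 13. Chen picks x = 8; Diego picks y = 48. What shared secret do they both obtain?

529

Diego sends B = g^y mod p = 13^48 mod 907.
13^1 ≡ 13 (mod 907)
13^2 = (13^1)^2 ≡ 13^2 = 169 ≡ 169 (mod 907)
13^4 = (13^2)^2 ≡ 169^2 = 28561 ≡ 444 (mod 907)
13^8 = (13^4)^2 ≡ 444^2 = 197136 ≡ 317 (mod 907)
13^16 = (13^8)^2 ≡ 317^2 = 100489 ≡ 719 (mod 907)
13^32 = (13^16)^2 ≡ 719^2 = 516961 ≡ 878 (mod 907)
13^48 = 13^32 · 13^16 ≡ 878 · 719 ≡ 10 (mod 907).
So B = 10. Chen then computes K = B^x mod p = 10^8 mod 907.
10^1 ≡ 10 (mod 907)
10^2 = (10^1)^2 ≡ 10^2 = 100 ≡ 100 (mod 907)
10^4 = (10^2)^2 ≡ 100^2 = 10000 ≡ 23 (mod 907)
10^8 = (10^4)^2 ≡ 23^2 = 529 ≡ 529 (mod 907)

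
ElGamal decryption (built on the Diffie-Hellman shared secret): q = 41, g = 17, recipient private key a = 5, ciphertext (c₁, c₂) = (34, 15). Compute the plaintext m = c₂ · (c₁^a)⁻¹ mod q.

5

Shared mask s = c₁^a mod q = 34^5 mod 41.
34^1 ≡ 34 (mod 41)
34^2 = (34^1)^2 ≡ 34^2 = 1156 ≡ 8 (mod 41)
34^4 = (34^2)^2 ≡ 8^2 = 64 ≡ 23 (mod 41)
34^5 = 34^4 · 34^1 ≡ 23 · 34 ≡ 3 (mod 41).
So s = 3; s⁻¹ ≡ 14 (mod 41).
m = c₂ · s⁻¹ mod 41 = 15 · 14 mod 41 = 5.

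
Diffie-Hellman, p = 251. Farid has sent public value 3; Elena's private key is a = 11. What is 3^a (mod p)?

192

Shared key K = 3^11 mod 251.
3^1 ≡ 3 (mod 251)
3^2 = (3^1)^2 ≡ 3^2 = 9 ≡ 9 (mod 251)
3^4 = (3^2)^2 ≡ 9^2 = 81 ≡ 81 (mod 251)
3^8 = (3^4)^2 ≡ 81^2 = 6561 ≡ 35 (mod 251)
3^11 = 3^8 · 3^2 · 3^1 ≡ 35 · 9 · 3 ≡ 192 (mod 251).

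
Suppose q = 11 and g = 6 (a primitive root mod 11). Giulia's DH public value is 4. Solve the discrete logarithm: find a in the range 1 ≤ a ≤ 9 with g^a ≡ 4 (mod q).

8

Try successive powers of 6 modulo 11:
6^1 ≡ 6
6^2 ≡ 3
6^3 ≡ 7
6^4 ≡ 9
6^5 ≡ 10
6^6 ≡ 5
6^7 ≡ 8
6^8 ≡ 4
Found: a = 8.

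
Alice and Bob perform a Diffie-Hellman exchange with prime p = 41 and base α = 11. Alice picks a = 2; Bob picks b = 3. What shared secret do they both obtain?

33

Bob sends B = α^b mod p = 11^3 mod 41.
11^1 ≡ 11 (mod 41)
11^2 = (11^1)^2 ≡ 11^2 = 121 ≡ 39 (mod 41)
11^3 = 11^2 · 11^1 ≡ 39 · 11 ≡ 19 (mod 41).
So B = 19. Alice then computes K = B^a mod p = 19^2 mod 41.
19^1 ≡ 19 (mod 41)
19^2 = (19^1)^2 ≡ 19^2 = 361 ≡ 33 (mod 41)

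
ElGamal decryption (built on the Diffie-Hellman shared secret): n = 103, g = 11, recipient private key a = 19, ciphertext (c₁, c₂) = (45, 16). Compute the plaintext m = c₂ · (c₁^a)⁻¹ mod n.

5

Shared mask s = c₁^a mod n = 45^19 mod 103.
45^1 ≡ 45 (mod 103)
45^2 = (45^1)^2 ≡ 45^2 = 2025 ≡ 68 (mod 103)
45^4 = (45^2)^2 ≡ 68^2 = 4624 ≡ 92 (mod 103)
45^8 = (45^4)^2 ≡ 92^2 = 8464 ≡ 18 (mod 103)
45^16 = (45^8)^2 ≡ 18^2 = 324 ≡ 15 (mod 103)
45^19 = 45^16 · 45^2 · 45^1 ≡ 15 · 68 · 45 ≡ 65 (mod 103).
So s = 65; s⁻¹ ≡ 84 (mod 103).
m = c₂ · s⁻¹ mod 103 = 16 · 84 mod 103 = 5.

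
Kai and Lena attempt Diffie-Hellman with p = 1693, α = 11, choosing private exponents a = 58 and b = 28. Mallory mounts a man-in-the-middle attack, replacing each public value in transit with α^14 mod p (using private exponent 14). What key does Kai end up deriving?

590

Kai receives Mallory's public value M = 11^14 mod 1693 instead of the honest one.
11^1 ≡ 11 (mod 1693)
11^2 = (11^1)^2 ≡ 11^2 = 121 ≡ 121 (mod 1693)
11^4 = (11^2)^2 ≡ 121^2 = 14641 ≡ 1097 (mod 1693)
11^8 = (11^4)^2 ≡ 1097^2 = 1203409 ≡ 1379 (mod 1693)
11^14 = 11^8 · 11^4 · 11^2 ≡ 1379 · 1097 · 121 ≡ 549 (mod 1693).
So M = 549. Kai computes K = M^58 mod 1693.
549^1 ≡ 549 (mod 1693)
549^2 = (549^1)^2 ≡ 549^2 = 301401 ≡ 47 (mod 1693)
549^4 = (549^2)^2 ≡ 47^2 = 2209 ≡ 516 (mod 1693)
549^8 = (549^4)^2 ≡ 516^2 = 266256 ≡ 455 (mod 1693)
549^16 = (549^8)^2 ≡ 455^2 = 207025 ≡ 479 (mod 1693)
549^32 = (549^16)^2 ≡ 479^2 = 229441 ≡ 886 (mod 1693)
549^58 = 549^32 · 549^16 · 549^8 · 549^2 ≡ 886 · 479 · 455 · 47 ≡ 590 (mod 1693).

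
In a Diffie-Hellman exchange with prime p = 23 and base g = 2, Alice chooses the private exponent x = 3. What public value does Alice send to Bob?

Public value = 2^3 (mod 23).
2^1 ≡ 2 (mod 23)
2^2 = (2^1)^2 ≡ 2^2 = 4 ≡ 4 (mod 23)
2^3 = 2^2 · 2^1 ≡ 4 · 2 ≡ 8 (mod 23).

8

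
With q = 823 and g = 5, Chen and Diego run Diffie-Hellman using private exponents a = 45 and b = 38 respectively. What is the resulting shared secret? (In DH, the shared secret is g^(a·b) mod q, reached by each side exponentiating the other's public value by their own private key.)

287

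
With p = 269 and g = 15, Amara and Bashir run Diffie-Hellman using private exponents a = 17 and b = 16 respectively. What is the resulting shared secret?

Bashir sends B = g^b mod p = 15^16 mod 269.
15^1 ≡ 15 (mod 269)
15^2 = (15^1)^2 ≡ 15^2 = 225 ≡ 225 (mod 269)
15^4 = (15^2)^2 ≡ 225^2 = 50625 ≡ 53 (mod 269)
15^8 = (15^4)^2 ≡ 53^2 = 2809 ≡ 119 (mod 269)
15^16 = (15^8)^2 ≡ 119^2 = 14161 ≡ 173 (mod 269)
So B = 173. Amara then computes K = B^a mod p = 173^17 mod 269.
173^1 ≡ 173 (mod 269)
173^2 = (173^1)^2 ≡ 173^2 = 29929 ≡ 70 (mod 269)
173^4 = (173^2)^2 ≡ 70^2 = 4900 ≡ 58 (mod 269)
173^8 = (173^4)^2 ≡ 58^2 = 3364 ≡ 136 (mod 269)
173^16 = (173^8)^2 ≡ 136^2 = 18496 ≡ 204 (mod 269)
173^17 = 173^16 · 173^1 ≡ 204 · 173 ≡ 53 (mod 269).

53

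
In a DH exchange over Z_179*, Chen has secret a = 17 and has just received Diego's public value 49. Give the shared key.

29

Shared key K = 49^17 mod 179.
49^1 ≡ 49 (mod 179)
49^2 = (49^1)^2 ≡ 49^2 = 2401 ≡ 74 (mod 179)
49^4 = (49^2)^2 ≡ 74^2 = 5476 ≡ 106 (mod 179)
49^8 = (49^4)^2 ≡ 106^2 = 11236 ≡ 138 (mod 179)
49^16 = (49^8)^2 ≡ 138^2 = 19044 ≡ 70 (mod 179)
49^17 = 49^16 · 49^1 ≡ 70 · 49 ≡ 29 (mod 179).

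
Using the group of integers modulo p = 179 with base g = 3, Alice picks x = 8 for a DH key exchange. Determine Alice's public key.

Public value = 3^8 (mod 179).
3^1 ≡ 3 (mod 179)
3^2 = (3^1)^2 ≡ 3^2 = 9 ≡ 9 (mod 179)
3^4 = (3^2)^2 ≡ 9^2 = 81 ≡ 81 (mod 179)
3^8 = (3^4)^2 ≡ 81^2 = 6561 ≡ 117 (mod 179)

117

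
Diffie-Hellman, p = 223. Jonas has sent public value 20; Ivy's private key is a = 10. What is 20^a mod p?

47

Shared key K = 20^10 mod 223.
20^1 ≡ 20 (mod 223)
20^2 = (20^1)^2 ≡ 20^2 = 400 ≡ 177 (mod 223)
20^4 = (20^2)^2 ≡ 177^2 = 31329 ≡ 109 (mod 223)
20^8 = (20^4)^2 ≡ 109^2 = 11881 ≡ 62 (mod 223)
20^10 = 20^8 · 20^2 ≡ 62 · 177 ≡ 47 (mod 223).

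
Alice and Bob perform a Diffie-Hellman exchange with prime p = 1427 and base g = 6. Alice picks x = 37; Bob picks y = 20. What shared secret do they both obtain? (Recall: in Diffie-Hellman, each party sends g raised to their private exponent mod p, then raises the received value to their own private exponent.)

Alice sends A = g^x mod p = 6^37 mod 1427.
6^1 ≡ 6 (mod 1427)
6^2 = (6^1)^2 ≡ 6^2 = 36 ≡ 36 (mod 1427)
6^4 = (6^2)^2 ≡ 36^2 = 1296 ≡ 1296 (mod 1427)
6^8 = (6^4)^2 ≡ 1296^2 = 1679616 ≡ 37 (mod 1427)
6^16 = (6^8)^2 ≡ 37^2 = 1369 ≡ 1369 (mod 1427)
6^32 = (6^16)^2 ≡ 1369^2 = 1874161 ≡ 510 (mod 1427)
6^37 = 6^32 · 6^4 · 6^1 ≡ 510 · 1296 · 6 ≡ 127 (mod 1427).
So A = 127. Bob then computes K = A^y mod p = 127^20 mod 1427.
127^1 ≡ 127 (mod 1427)
127^2 = (127^1)^2 ≡ 127^2 = 16129 ≡ 432 (mod 1427)
127^4 = (127^2)^2 ≡ 432^2 = 186624 ≡ 1114 (mod 1427)
127^8 = (127^4)^2 ≡ 1114^2 = 1240996 ≡ 933 (mod 1427)
127^16 = (127^8)^2 ≡ 933^2 = 870489 ≡ 19 (mod 1427)
127^20 = 127^16 · 127^4 ≡ 19 · 1114 ≡ 1188 (mod 1427).

1188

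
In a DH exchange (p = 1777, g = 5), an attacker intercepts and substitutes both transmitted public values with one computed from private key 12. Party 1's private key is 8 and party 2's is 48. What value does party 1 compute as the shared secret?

659

Party 1 receives an attacker's public value M = 5^12 mod 1777 instead of the honest one.
5^1 ≡ 5 (mod 1777)
5^2 = (5^1)^2 ≡ 5^2 = 25 ≡ 25 (mod 1777)
5^4 = (5^2)^2 ≡ 25^2 = 625 ≡ 625 (mod 1777)
5^8 = (5^4)^2 ≡ 625^2 = 390625 ≡ 1462 (mod 1777)
5^12 = 5^8 · 5^4 ≡ 1462 · 625 ≡ 372 (mod 1777).
So M = 372. Party 1 computes K = M^8 mod 1777.
372^1 ≡ 372 (mod 1777)
372^2 = (372^1)^2 ≡ 372^2 = 138384 ≡ 1555 (mod 1777)
372^4 = (372^2)^2 ≡ 1555^2 = 2418025 ≡ 1305 (mod 1777)
372^8 = (372^4)^2 ≡ 1305^2 = 1703025 ≡ 659 (mod 1777)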